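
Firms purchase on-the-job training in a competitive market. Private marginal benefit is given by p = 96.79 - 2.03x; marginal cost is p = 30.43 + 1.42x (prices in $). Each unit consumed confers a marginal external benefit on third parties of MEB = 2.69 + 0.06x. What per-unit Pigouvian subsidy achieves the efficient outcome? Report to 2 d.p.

subsidy = $3.91 per unit

Social marginal benefit = demand + MEB = 99.48 - 1.97x.
Set SMB = MC: 99.48 - 1.97x = 30.43 + 1.42x → x* = 20.3687.
The Pigouvian subsidy equals MEB at x*: 2.69 + 0.06×20.3687 = 3.9121.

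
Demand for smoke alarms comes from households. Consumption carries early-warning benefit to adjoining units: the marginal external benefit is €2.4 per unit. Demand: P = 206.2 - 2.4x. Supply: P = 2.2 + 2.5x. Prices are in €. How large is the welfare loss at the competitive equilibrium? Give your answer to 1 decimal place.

DWL = €0.6

Market equilibrium (private): 2.2 + 2.5x = 206.2 - 2.4x → x_m = 41.6327.
Social marginal benefit = demand + MEB = 208.6 - 2.4x.
Set SMB = MC: 208.6 - 2.4x = 2.2 + 2.5x → x* = 42.1224.
Between x* and x_m the wedge SMB − MC runs linearly from 0 to MEB(x_m), so the loss is a triangle.
DWL = ½ × 0.4897 × 2.4000 = 0.5876.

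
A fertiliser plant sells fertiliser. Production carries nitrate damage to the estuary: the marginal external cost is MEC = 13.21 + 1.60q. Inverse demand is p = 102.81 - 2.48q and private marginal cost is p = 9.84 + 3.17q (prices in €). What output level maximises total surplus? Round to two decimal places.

Social marginal cost = private MC + MEC = 23.05 + 4.77q.
Set SMC = demand: 23.05 + 4.77q = 102.81 - 2.48q → q* = 11.0014.

q* = 11.00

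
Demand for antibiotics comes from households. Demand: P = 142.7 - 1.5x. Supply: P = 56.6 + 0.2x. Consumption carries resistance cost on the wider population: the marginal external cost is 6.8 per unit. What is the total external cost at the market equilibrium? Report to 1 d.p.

Market equilibrium (private): 56.6 + 0.2x = 142.7 - 1.5x → x_m = 50.6471.
Total external cost = MEC × x_m = 6.8 × 50.6471 = 344.4003.

344.4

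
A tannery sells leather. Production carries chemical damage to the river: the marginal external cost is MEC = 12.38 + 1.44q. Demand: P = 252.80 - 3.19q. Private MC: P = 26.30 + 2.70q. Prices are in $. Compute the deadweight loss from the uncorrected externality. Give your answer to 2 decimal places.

DWL = $313.15

Market equilibrium (private): 26.30 + 2.70q = 252.80 - 3.19q → q_m = 38.4550.
Social marginal cost = private MC + MEC = 38.68 + 4.14q.
Set SMC = demand: 38.68 + 4.14q = 252.80 - 3.19q → q* = 29.2115.
The loss is the area between SMC and demand from q* to q_m; with linear curves that's a triangle of height MEC(q_m).
DWL = ½ × 9.2435 × 67.7552 = 313.1476.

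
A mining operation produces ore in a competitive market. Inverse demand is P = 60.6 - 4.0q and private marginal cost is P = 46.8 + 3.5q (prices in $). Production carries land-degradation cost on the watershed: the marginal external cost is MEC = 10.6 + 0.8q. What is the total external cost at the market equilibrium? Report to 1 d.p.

Market equilibrium (private): 46.8 + 3.5q = 60.6 - 4.0q → q_m = 1.8400.
Total external cost = ∫₀^{q_m} (10.6 + 0.8q) dq = 10.6×1.8400 + ½×0.8×1.8400² = 20.8582.

$20.9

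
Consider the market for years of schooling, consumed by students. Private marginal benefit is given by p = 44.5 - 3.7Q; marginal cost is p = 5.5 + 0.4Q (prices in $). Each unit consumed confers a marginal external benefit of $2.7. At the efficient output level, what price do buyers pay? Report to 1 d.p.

Social marginal benefit = demand + MEB = 47.2 - 3.7Q.
Set SMB = MC: 47.2 - 3.7Q = 5.5 + 0.4Q → Q* = 10.1707.
Consumer price on the demand curve at Q*: 44.5 − 3.7×10.1707 = 6.8684.

P = $6.9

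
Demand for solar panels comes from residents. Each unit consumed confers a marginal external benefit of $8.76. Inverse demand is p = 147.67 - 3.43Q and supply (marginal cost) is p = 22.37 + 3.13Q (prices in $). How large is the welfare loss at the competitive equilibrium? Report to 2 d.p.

Market equilibrium (private): 22.37 + 3.13Q = 147.67 - 3.43Q → Q_m = 19.1006.
Social marginal benefit = demand + MEB = 156.43 - 3.43Q.
Set SMB = MC: 156.43 - 3.43Q = 22.37 + 3.13Q → Q* = 20.4360.
The welfare-loss triangle has base |Q_m − Q*| and height MEB(Q_m) (the vertical gap between SMB and MC is zero at Q* and MEB at Q_m).
DWL = ½ × 1.3354 × 8.7600 = 5.8491.

DWL = $5.85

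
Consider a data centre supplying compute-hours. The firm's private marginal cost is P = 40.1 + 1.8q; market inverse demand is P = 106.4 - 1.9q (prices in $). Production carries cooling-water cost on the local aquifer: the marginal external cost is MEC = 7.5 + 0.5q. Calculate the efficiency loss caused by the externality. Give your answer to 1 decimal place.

DWL = $32.3

Market equilibrium (private): 40.1 + 1.8q = 106.4 - 1.9q → q_m = 17.9189.
Social marginal cost = private MC + MEC = 47.6 + 2.3q.
Set SMC = demand: 47.6 + 2.3q = 106.4 - 1.9q → q* = 14.0000.
Height of the DWL triangle at q_m is SMC(q_m) − demand(q_m) = MEC(q_m) = 16.4595.
DWL = ½ × 3.9189 × 16.4595 = 32.2516.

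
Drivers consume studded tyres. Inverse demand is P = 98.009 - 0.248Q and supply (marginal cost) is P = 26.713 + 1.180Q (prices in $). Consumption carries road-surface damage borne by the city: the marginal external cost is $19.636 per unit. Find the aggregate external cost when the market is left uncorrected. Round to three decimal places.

Market equilibrium (private): 26.713 + 1.180Q = 98.009 - 0.248Q → Q_m = 49.9272.
Total external cost = MEC × Q_m = 19.636 × 49.9272 = 980.3705.

$980.370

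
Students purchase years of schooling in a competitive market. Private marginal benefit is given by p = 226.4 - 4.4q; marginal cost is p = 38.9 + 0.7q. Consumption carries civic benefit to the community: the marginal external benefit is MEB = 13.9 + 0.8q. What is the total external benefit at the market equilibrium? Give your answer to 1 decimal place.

1051.7

Market equilibrium (private): 38.9 + 0.7q = 226.4 - 4.4q → q_m = 36.7647.
Total external benefit = ∫₀^{q_m} (13.9 + 0.8q) dq = 13.9×36.7647 + ½×0.8×36.7647² = 1051.6866.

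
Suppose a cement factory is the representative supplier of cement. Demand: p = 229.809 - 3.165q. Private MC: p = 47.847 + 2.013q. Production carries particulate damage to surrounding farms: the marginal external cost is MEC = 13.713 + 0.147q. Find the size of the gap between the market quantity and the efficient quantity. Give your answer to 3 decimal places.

Market equilibrium (private): 47.847 + 2.013q = 229.809 - 3.165q → q_m = 35.1414.
Social marginal cost = private MC + MEC = 61.560 + 2.160q.
Set SMC = demand: 61.560 + 2.160q = 229.809 - 3.165q → q* = 31.5961.
Gap = |35.1414 − 31.5961| = 3.5453.

3.545 units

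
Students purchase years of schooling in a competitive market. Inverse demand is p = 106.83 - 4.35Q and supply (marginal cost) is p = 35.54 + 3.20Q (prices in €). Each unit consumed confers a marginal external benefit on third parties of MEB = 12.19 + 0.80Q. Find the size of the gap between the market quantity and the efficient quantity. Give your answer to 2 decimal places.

Market equilibrium (private): 35.54 + 3.20Q = 106.83 - 4.35Q → Q_m = 9.4424.
Social marginal benefit = demand + MEB = 119.02 - 3.55Q.
Set SMB = MC: 119.02 - 3.55Q = 35.54 + 3.20Q → Q* = 12.3674.
Gap = |9.4424 − 12.3674| = 2.9250.

2.93 units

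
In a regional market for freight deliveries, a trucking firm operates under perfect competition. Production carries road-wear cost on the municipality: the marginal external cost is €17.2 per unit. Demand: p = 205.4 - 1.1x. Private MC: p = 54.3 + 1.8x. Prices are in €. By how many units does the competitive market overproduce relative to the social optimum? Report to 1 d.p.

Market equilibrium (private): 54.3 + 1.8x = 205.4 - 1.1x → x_m = 52.1034.
Social marginal cost = private MC + MEC = 71.5 + 1.8x.
Set SMC = demand: 71.5 + 1.8x = 205.4 - 1.1x → x* = 46.1724.
Gap = |52.1034 − 46.1724| = 5.9310.

5.9 units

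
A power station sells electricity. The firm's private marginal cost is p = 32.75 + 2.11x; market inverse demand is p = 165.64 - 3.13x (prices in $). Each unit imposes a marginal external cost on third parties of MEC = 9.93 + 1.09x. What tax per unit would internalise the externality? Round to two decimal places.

tax = $31.10 per unit

Social marginal cost = private MC + MEC = 42.68 + 3.20x.
Set SMC = demand: 42.68 + 3.20x = 165.64 - 3.13x → x* = 19.4250.
The Pigouvian tax equals MEC at x*: 9.93 + 1.09×19.4250 = 31.1033.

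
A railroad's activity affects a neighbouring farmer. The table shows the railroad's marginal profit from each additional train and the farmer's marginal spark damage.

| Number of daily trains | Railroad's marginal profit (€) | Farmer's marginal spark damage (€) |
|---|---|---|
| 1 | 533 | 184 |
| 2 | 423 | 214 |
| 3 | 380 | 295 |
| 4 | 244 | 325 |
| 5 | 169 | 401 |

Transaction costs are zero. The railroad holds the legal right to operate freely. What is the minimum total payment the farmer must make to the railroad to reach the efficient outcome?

Left alone the railroad would choose level 5 (marginal profit stays positive).
Efficient level: k* = 3 (marginal profit ≥ marginal spark damage through 3).
The farmer must at least cover the railroad's forgone profit from cutting 5→3: 244 + 169 = 413.

€413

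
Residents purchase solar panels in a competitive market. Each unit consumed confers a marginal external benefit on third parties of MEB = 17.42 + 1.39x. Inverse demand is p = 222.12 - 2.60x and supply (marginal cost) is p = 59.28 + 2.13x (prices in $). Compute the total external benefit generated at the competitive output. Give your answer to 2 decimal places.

Market equilibrium (private): 59.28 + 2.13x = 222.12 - 2.60x → x_m = 34.4271.
Total external benefit = ∫₀^{x_m} (17.42 + 1.39x) dx = 17.42×34.4271 + ½×1.39×34.4271² = 1423.4516.

$1423.45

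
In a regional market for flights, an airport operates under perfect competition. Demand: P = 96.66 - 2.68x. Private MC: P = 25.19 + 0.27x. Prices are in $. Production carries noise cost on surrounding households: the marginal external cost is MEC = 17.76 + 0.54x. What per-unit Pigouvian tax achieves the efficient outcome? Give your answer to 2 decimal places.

Social marginal cost = private MC + MEC = 42.95 + 0.81x.
Set SMC = demand: 42.95 + 0.81x = 96.66 - 2.68x → x* = 15.3897.
The Pigouvian tax equals MEC at x*: 17.76 + 0.54×15.3897 = 26.0704.

tax = $26.07 per unit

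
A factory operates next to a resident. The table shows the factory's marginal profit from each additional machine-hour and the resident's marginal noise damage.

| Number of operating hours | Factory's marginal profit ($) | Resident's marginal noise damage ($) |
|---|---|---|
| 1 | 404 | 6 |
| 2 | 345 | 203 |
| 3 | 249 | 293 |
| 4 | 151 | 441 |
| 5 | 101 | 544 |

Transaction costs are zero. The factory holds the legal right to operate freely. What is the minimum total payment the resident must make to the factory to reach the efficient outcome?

Left alone the factory would choose level 5 (marginal profit stays positive).
Efficient level: k* = 2 (marginal profit ≥ marginal noise damage through 2).
The resident must at least cover the factory's forgone profit from cutting 5→2: 249 + 151 + 101 = 501.

$501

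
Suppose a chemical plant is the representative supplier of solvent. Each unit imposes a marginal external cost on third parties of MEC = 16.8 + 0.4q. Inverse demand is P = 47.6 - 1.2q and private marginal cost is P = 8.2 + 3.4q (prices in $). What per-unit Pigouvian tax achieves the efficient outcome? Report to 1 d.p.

tax = $18.6 per unit

Social marginal cost = private MC + MEC = 25.0 + 3.8q.
Set SMC = demand: 25.0 + 3.8q = 47.6 - 1.2q → q* = 4.5200.
The Pigouvian tax equals MEC at q*: 16.8 + 0.4×4.5200 = 18.6080.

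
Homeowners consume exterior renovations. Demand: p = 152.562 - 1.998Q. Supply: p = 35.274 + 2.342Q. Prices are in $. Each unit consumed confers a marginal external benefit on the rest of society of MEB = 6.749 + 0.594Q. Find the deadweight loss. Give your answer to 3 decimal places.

DWL = $69.397

Market equilibrium (private): 35.274 + 2.342Q = 152.562 - 1.998Q → Q_m = 27.0249.
Social marginal benefit = demand + MEB = 159.311 - 1.404Q.
Set SMB = MC: 159.311 - 1.404Q = 35.274 + 2.342Q → Q* = 33.1119.
The loss is the area between SMB and MC from Q* to Q_m; with linear curves that's a triangle of height MEB(Q_m).
DWL = ½ × 6.0870 × 22.8018 = 69.3973.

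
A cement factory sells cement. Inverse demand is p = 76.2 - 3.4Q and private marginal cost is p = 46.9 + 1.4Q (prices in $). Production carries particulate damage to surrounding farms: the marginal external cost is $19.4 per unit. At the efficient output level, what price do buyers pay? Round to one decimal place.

P = $69.2

Social marginal cost = private MC + MEC = 66.3 + 1.4Q.
Set SMC = demand: 66.3 + 1.4Q = 76.2 - 3.4Q → Q* = 2.0625.
Consumer price on the demand curve at Q*: 76.2 − 3.4×2.0625 = 69.1875.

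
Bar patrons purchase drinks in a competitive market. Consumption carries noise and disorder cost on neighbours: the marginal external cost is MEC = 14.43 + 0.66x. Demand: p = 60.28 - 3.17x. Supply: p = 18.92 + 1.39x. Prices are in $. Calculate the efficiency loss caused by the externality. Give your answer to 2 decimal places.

Market equilibrium (private): 18.92 + 1.39x = 60.28 - 3.17x → x_m = 9.0702.
Social marginal benefit = demand − MEC = 45.85 - 3.83x.
Set SMB = MC: 45.85 - 3.83x = 18.92 + 1.39x → x* = 5.1590.
Height of the DWL triangle at x_m is MC(x_m) − SMB(x_m) = MEC(x_m) = 20.4163.
DWL = ½ × 3.9112 × 20.4163 = 39.9261.

DWL = $39.93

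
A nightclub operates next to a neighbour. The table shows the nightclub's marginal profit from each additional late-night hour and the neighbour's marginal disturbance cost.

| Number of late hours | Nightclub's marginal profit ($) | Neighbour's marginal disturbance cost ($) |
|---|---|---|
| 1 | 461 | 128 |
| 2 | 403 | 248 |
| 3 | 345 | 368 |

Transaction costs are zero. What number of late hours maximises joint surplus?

Bargaining reaches the level where marginal profit last exceeds marginal disturbance cost.
That holds through level 2 (403 ≥ 248) but not at 3 (345 < 368).

2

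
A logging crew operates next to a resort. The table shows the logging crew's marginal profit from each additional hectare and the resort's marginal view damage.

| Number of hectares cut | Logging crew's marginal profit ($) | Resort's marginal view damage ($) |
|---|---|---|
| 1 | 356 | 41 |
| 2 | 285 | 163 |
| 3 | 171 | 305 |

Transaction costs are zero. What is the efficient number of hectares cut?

2

Bargaining reaches the level where marginal profit last exceeds marginal view damage.
That holds through level 2 (285 ≥ 163) but not at 3 (171 < 305).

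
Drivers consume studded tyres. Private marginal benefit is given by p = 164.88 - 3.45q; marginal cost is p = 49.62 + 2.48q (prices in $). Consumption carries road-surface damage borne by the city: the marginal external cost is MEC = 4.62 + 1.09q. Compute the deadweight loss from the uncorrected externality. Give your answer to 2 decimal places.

Market equilibrium (private): 49.62 + 2.48q = 164.88 - 3.45q → q_m = 19.4368.
Social marginal benefit = demand − MEC = 160.26 - 4.54q.
Set SMB = MC: 160.26 - 4.54q = 49.62 + 2.48q → q* = 15.7607.
The welfare-loss triangle has base |q_m − q*| and height MEC(q_m) (the vertical gap between SMB and MC is zero at q* and MEC at q_m).
DWL = ½ × 3.6761 × 25.8061 = 47.4329.

DWL = $47.43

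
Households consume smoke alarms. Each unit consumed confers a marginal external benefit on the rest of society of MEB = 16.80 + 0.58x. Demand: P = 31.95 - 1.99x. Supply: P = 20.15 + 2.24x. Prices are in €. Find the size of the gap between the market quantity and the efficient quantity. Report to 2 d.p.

Market equilibrium (private): 20.15 + 2.24x = 31.95 - 1.99x → x_m = 2.7896.
Social marginal benefit = demand + MEB = 48.75 - 1.41x.
Set SMB = MC: 48.75 - 1.41x = 20.15 + 2.24x → x* = 7.8356.
Gap = |2.7896 − 7.8356| = 5.0460.

5.05 units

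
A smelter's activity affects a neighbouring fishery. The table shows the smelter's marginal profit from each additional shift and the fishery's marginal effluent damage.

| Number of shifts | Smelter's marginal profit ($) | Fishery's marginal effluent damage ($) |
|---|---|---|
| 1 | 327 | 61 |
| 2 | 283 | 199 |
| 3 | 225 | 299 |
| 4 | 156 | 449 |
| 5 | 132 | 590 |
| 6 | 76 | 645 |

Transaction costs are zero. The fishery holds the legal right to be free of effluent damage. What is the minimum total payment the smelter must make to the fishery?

Efficient level: marginal profit ≥ marginal effluent damage through level 2, so k* = 2.
With the fishery holding the right, the smelter must at least compensate total damage at k*: 61 + 199 = 260.

$260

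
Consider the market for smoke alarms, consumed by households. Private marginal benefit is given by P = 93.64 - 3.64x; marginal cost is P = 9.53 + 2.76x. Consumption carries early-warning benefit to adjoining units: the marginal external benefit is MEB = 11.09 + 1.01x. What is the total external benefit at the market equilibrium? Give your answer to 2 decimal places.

232.97

Market equilibrium (private): 9.53 + 2.76x = 93.64 - 3.64x → x_m = 13.1422.
Total external benefit = ∫₀^{x_m} (11.09 + 1.01x) dx = 11.09×13.1422 + ½×1.01×13.1422² = 232.9693.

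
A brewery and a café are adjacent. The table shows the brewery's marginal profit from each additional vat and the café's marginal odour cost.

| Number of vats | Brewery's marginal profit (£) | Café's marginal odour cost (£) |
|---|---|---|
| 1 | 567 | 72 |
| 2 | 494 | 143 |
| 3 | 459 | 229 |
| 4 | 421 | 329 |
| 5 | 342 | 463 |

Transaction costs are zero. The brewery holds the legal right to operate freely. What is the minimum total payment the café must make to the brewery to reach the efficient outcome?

Left alone the brewery would choose level 5 (marginal profit stays positive).
Efficient level: k* = 4 (marginal profit ≥ marginal odour cost through 4).
The café must at least cover the brewery's forgone profit from cutting 5→4: 342 = 342.

£342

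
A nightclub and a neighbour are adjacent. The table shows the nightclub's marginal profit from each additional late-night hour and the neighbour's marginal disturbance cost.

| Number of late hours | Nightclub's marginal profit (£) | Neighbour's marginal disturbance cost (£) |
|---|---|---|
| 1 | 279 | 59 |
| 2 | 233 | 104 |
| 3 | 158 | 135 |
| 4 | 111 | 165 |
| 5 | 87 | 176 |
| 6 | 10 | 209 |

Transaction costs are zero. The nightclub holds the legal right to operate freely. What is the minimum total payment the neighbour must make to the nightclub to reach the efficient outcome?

Left alone the nightclub would choose level 6 (marginal profit stays positive).
Efficient level: k* = 3 (marginal profit ≥ marginal disturbance cost through 3).
The neighbour must at least cover the nightclub's forgone profit from cutting 6→3: 111 + 87 + 10 = 208.

£208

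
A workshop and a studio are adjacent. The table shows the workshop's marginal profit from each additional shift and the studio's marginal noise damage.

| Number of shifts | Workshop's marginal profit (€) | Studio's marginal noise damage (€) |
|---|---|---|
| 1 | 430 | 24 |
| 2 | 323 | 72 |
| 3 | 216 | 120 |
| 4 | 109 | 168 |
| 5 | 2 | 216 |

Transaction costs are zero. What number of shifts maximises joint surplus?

Bargaining reaches the level where marginal profit last exceeds marginal noise damage.
That holds through level 3 (216 ≥ 120) but not at 4 (109 < 168).

3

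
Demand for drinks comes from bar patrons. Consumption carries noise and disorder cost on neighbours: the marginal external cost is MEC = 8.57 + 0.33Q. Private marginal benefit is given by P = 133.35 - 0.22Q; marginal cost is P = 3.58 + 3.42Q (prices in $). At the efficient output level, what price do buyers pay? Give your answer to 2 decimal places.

Social marginal benefit = demand − MEC = 124.78 - 0.55Q.
Set SMB = MC: 124.78 - 0.55Q = 3.58 + 3.42Q → Q* = 30.5290.
Consumer price on the demand curve at Q*: 133.35 − 0.22×30.5290 = 126.6336.

P = $126.63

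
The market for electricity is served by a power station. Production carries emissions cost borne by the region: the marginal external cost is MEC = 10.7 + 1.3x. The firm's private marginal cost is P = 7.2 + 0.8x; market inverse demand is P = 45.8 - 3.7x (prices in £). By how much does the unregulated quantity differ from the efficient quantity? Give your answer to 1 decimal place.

3.8 units

Market equilibrium (private): 7.2 + 0.8x = 45.8 - 3.7x → x_m = 8.5778.
Social marginal cost = private MC + MEC = 17.9 + 2.1x.
Set SMC = demand: 17.9 + 2.1x = 45.8 - 3.7x → x* = 4.8103.
Gap = |8.5778 − 4.8103| = 3.7675.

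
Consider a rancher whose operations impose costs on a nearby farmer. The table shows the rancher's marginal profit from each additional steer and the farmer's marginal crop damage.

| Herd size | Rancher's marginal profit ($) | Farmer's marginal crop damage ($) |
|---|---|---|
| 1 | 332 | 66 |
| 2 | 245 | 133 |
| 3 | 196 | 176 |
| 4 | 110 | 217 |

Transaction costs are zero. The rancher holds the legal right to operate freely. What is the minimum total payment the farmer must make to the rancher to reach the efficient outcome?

$110

Left alone the rancher would choose level 4 (marginal profit stays positive).
Efficient level: k* = 3 (marginal profit ≥ marginal crop damage through 3).
The farmer must at least cover the rancher's forgone profit from cutting 4→3: 110 = 110.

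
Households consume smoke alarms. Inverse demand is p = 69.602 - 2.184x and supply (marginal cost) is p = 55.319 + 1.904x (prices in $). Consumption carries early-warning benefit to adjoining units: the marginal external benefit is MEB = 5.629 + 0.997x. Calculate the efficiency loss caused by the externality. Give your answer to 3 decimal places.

DWL = $13.432

Market equilibrium (private): 55.319 + 1.904x = 69.602 - 2.184x → x_m = 3.4939.
Social marginal benefit = demand + MEB = 75.231 - 1.187x.
Set SMB = MC: 75.231 - 1.187x = 55.319 + 1.904x → x* = 6.4419.
The loss is the area between SMB and MC from x* to x_m; with linear curves that's a triangle of height MEB(x_m).
DWL = ½ × 2.9480 × 9.1124 = 13.4317.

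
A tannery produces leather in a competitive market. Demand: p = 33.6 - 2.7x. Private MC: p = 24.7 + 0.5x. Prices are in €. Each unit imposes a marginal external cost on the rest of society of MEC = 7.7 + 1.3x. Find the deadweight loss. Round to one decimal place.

Market equilibrium (private): 24.7 + 0.5x = 33.6 - 2.7x → x_m = 2.7813.
Social marginal cost = private MC + MEC = 32.4 + 1.8x.
Set SMC = demand: 32.4 + 1.8x = 33.6 - 2.7x → x* = 0.2667.
The welfare-loss triangle has base |x_m − x*| and height MEC(x_m) (the vertical gap between SMC and demand is zero at x* and MEC at x_m).
DWL = ½ × 2.5146 × 11.3156 = 14.2271.

DWL = €14.2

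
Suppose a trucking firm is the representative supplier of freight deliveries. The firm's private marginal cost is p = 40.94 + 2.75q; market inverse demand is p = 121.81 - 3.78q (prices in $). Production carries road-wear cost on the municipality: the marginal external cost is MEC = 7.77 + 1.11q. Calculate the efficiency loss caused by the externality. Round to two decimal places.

DWL = $30.30

Market equilibrium (private): 40.94 + 2.75q = 121.81 - 3.78q → q_m = 12.3844.
Social marginal cost = private MC + MEC = 48.71 + 3.86q.
Set SMC = demand: 48.71 + 3.86q = 121.81 - 3.78q → q* = 9.5681.
Between q* and q_m the wedge SMC − demand runs linearly from 0 to MEC(q_m), so the loss is a triangle.
DWL = ½ × 2.8163 × 21.5167 = 30.2987.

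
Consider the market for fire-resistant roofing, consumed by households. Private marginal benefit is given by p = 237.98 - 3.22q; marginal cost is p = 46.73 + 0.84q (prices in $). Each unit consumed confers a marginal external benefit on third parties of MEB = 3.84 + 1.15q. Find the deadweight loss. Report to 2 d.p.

Market equilibrium (private): 46.73 + 0.84q = 237.98 - 3.22q → q_m = 47.1059.
Social marginal benefit = demand + MEB = 241.82 - 2.07q.
Set SMB = MC: 241.82 - 2.07q = 46.73 + 0.84q → q* = 67.0412.
The welfare-loss triangle has base |q_m − q*| and height MEB(q_m) (the vertical gap between SMB and MC is zero at q* and MEB at q_m).
DWL = ½ × 19.9353 × 58.0118 = 578.2413.

DWL = $578.24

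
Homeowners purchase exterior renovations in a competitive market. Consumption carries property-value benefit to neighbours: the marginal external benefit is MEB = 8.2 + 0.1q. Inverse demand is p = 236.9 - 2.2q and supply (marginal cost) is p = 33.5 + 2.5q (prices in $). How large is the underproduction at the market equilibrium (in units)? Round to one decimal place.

2.7 units

Market equilibrium (private): 33.5 + 2.5q = 236.9 - 2.2q → q_m = 43.2766.
Social marginal benefit = demand + MEB = 245.1 - 2.1q.
Set SMB = MC: 245.1 - 2.1q = 33.5 + 2.5q → q* = 46.0000.
Gap = |43.2766 − 46.0000| = 2.7234.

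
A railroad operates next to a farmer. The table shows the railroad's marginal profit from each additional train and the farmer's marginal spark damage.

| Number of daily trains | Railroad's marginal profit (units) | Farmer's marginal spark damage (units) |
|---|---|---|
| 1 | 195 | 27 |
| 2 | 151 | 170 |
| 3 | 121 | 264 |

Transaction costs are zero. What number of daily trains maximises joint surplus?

1

Bargaining reaches the level where marginal profit last exceeds marginal spark damage.
That holds through level 1 (195 ≥ 27) but not at 2 (151 < 170).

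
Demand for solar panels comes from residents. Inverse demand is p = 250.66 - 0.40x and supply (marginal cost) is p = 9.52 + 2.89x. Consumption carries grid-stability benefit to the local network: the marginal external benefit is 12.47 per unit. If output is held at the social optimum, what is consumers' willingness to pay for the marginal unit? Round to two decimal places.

Social marginal benefit = demand + MEB = 263.13 - 0.40x.
Set SMB = MC: 263.13 - 0.40x = 9.52 + 2.89x → x* = 77.0851.
Consumer price on the demand curve at x*: 250.66 − 0.40×77.0851 = 219.8260.

P = 219.83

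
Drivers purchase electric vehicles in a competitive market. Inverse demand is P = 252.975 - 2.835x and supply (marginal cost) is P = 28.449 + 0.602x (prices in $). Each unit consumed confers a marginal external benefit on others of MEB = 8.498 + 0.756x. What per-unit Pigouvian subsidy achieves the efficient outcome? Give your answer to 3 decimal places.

Social marginal benefit = demand + MEB = 261.473 - 2.079x.
Set SMB = MC: 261.473 - 2.079x = 28.449 + 0.602x → x* = 86.9168.
The Pigouvian subsidy equals MEB at x*: 8.498 + 0.756×86.9168 = 74.2071.

subsidy = $74.207 per unit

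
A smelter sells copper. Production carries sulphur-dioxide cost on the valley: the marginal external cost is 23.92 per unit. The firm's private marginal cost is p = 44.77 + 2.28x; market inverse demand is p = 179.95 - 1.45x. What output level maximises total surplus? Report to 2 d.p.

x* = 29.83

Social marginal cost = private MC + MEC = 68.69 + 2.28x.
Set SMC = demand: 68.69 + 2.28x = 179.95 - 1.45x → x* = 29.8284.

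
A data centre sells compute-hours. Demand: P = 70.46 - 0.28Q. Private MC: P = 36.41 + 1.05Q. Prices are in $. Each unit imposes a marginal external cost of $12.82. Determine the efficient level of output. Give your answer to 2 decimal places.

Social marginal cost = private MC + MEC = 49.23 + 1.05Q.
Set SMC = demand: 49.23 + 1.05Q = 70.46 - 0.28Q → Q* = 15.9624.

Q* = 15.96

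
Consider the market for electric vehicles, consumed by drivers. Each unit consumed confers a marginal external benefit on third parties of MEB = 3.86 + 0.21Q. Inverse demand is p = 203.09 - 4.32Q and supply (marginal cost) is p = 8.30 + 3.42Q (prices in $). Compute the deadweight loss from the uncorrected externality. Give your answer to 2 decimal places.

DWL = $5.55

Market equilibrium (private): 8.30 + 3.42Q = 203.09 - 4.32Q → Q_m = 25.1667.
Social marginal benefit = demand + MEB = 206.95 - 4.11Q.
Set SMB = MC: 206.95 - 4.11Q = 8.30 + 3.42Q → Q* = 26.3811.
Height of the DWL triangle at Q_m is SMB(Q_m) − MC(Q_m) = MEB(Q_m) = 9.1450.
DWL = ½ × 1.2144 × 9.1450 = 5.5528.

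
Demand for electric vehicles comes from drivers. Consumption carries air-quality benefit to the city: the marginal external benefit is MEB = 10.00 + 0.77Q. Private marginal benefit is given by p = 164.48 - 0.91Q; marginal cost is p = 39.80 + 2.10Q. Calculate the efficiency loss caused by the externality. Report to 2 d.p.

Market equilibrium (private): 39.80 + 2.10Q = 164.48 - 0.91Q → Q_m = 41.4219.
Social marginal benefit = demand + MEB = 174.48 - 0.14Q.
Set SMB = MC: 174.48 - 0.14Q = 39.80 + 2.10Q → Q* = 60.1250.
Between Q* and Q_m the wedge SMB − MC runs linearly from 0 to MEB(Q_m), so the loss is a triangle.
DWL = ½ × 18.7031 × 41.8949 = 391.7823.

DWL = 391.78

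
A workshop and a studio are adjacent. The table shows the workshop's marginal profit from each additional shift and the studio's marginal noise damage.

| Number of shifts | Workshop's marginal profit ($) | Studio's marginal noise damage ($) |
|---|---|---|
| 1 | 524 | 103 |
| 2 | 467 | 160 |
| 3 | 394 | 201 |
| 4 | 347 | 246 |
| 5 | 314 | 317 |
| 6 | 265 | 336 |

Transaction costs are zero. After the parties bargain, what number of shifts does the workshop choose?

4

Bargaining reaches the level where marginal profit last exceeds marginal noise damage.
That holds through level 4 (347 ≥ 246) but not at 5 (314 < 317).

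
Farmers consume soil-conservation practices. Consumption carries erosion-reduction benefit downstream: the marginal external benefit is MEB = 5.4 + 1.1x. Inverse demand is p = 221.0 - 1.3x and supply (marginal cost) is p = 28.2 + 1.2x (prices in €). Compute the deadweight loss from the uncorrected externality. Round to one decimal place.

Market equilibrium (private): 28.2 + 1.2x = 221.0 - 1.3x → x_m = 77.1200.
Social marginal benefit = demand + MEB = 226.4 - 0.2x.
Set SMB = MC: 226.4 - 0.2x = 28.2 + 1.2x → x* = 141.5714.
The loss is the area between SMB and MC from x* to x_m; with linear curves that's a triangle of height MEB(x_m).
DWL = ½ × 64.4514 × 90.2320 = 2907.7894.

DWL = €2907.8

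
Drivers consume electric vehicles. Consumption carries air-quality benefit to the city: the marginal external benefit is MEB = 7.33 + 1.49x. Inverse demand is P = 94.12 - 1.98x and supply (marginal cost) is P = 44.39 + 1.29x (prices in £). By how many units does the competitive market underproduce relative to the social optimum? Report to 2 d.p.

Market equilibrium (private): 44.39 + 1.29x = 94.12 - 1.98x → x_m = 15.2080.
Social marginal benefit = demand + MEB = 101.45 - 0.49x.
Set SMB = MC: 101.45 - 0.49x = 44.39 + 1.29x → x* = 32.0562.
Gap = |15.2080 − 32.0562| = 16.8482.

16.85 units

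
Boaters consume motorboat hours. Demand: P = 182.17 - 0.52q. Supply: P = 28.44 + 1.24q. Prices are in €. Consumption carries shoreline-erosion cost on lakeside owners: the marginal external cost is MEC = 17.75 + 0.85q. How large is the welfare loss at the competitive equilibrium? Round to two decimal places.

DWL = €1621.27

Market equilibrium (private): 28.44 + 1.24q = 182.17 - 0.52q → q_m = 87.3466.
Social marginal benefit = demand − MEC = 164.42 - 1.37q.
Set SMB = MC: 164.42 - 1.37q = 28.44 + 1.24q → q* = 52.0996.
Height of the DWL triangle at q_m is MC(q_m) − SMB(q_m) = MEC(q_m) = 91.9946.
DWL = ½ × 35.2470 × 91.9946 = 1621.2668.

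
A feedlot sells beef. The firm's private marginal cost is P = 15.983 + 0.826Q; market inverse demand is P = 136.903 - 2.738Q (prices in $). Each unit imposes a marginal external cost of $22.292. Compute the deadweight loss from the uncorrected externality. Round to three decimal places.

DWL = $69.716

Market equilibrium (private): 15.983 + 0.826Q = 136.903 - 2.738Q → Q_m = 33.9282.
Social marginal cost = private MC + MEC = 38.275 + 0.826Q.
Set SMC = demand: 38.275 + 0.826Q = 136.903 - 2.738Q → Q* = 27.6734.
The welfare-loss triangle has base |Q_m − Q*| and height MEC(Q_m) (the vertical gap between SMC and demand is zero at Q* and MEC at Q_m).
DWL = ½ × 6.2548 × 22.2920 = 69.7160.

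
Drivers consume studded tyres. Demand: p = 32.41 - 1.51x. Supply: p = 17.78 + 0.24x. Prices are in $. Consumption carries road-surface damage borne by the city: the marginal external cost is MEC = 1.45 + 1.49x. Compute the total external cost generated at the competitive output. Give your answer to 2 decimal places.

$64.19

Market equilibrium (private): 17.78 + 0.24x = 32.41 - 1.51x → x_m = 8.3600.
Total external cost = ∫₀^{x_m} (1.45 + 1.49x) dx = 1.45×8.3600 + ½×1.49×8.3600² = 64.1898.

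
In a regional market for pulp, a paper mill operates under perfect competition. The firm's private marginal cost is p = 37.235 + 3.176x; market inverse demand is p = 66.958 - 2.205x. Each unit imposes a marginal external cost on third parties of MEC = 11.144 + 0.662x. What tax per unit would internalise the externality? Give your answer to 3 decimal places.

tax = 13.179 per unit

Social marginal cost = private MC + MEC = 48.379 + 3.838x.
Set SMC = demand: 48.379 + 3.838x = 66.958 - 2.205x → x* = 3.0745.
The Pigouvian tax equals MEC at x*: 11.144 + 0.662×3.0745 = 13.1793.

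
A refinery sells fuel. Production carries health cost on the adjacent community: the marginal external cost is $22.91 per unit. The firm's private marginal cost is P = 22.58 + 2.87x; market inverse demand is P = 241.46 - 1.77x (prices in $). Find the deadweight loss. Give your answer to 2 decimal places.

DWL = $56.56

Market equilibrium (private): 22.58 + 2.87x = 241.46 - 1.77x → x_m = 47.1724.
Social marginal cost = private MC + MEC = 45.49 + 2.87x.
Set SMC = demand: 45.49 + 2.87x = 241.46 - 1.77x → x* = 42.2349.
Height of the DWL triangle at x_m is SMC(x_m) − demand(x_m) = MEC(x_m) = 22.9100.
DWL = ½ × 4.9375 × 22.9100 = 56.5591.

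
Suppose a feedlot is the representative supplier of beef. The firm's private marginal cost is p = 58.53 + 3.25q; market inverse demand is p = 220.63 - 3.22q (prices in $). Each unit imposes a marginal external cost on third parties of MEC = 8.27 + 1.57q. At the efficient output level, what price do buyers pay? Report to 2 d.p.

P = $159.02

Social marginal cost = private MC + MEC = 66.80 + 4.82q.
Set SMC = demand: 66.80 + 4.82q = 220.63 - 3.22q → q* = 19.1331.
Consumer price on the demand curve at q*: 220.63 − 3.22×19.1331 = 159.0214.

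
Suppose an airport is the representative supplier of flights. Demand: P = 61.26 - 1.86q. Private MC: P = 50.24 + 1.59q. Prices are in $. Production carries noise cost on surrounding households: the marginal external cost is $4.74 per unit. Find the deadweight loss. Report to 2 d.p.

Market equilibrium (private): 50.24 + 1.59q = 61.26 - 1.86q → q_m = 3.1942.
Social marginal cost = private MC + MEC = 54.98 + 1.59q.
Set SMC = demand: 54.98 + 1.59q = 61.26 - 1.86q → q* = 1.8203.
Between q* and q_m the wedge SMC − demand runs linearly from 0 to MEC(q_m), so the loss is a triangle.
DWL = ½ × 1.3739 × 4.7400 = 3.2561.

DWL = $3.26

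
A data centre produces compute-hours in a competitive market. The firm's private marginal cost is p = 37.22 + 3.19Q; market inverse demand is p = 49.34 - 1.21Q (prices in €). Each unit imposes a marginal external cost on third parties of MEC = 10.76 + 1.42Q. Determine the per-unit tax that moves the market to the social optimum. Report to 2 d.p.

tax = €11.09 per unit

Social marginal cost = private MC + MEC = 47.98 + 4.61Q.
Set SMC = demand: 47.98 + 4.61Q = 49.34 - 1.21Q → Q* = 0.2337.
The Pigouvian tax equals MEC at Q*: 10.76 + 1.42×0.2337 = 11.0919.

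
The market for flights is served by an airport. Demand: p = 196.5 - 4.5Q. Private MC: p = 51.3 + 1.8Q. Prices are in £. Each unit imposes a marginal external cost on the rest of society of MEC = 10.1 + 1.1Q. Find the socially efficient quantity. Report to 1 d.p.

Social marginal cost = private MC + MEC = 61.4 + 2.9Q.
Set SMC = demand: 61.4 + 2.9Q = 196.5 - 4.5Q → Q* = 18.2568.

Q* = 18.3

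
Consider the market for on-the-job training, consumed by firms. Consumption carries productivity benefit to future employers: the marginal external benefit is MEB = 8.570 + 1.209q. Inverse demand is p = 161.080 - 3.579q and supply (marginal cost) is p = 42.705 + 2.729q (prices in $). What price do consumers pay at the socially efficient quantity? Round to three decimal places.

Social marginal benefit = demand + MEB = 169.650 - 2.370q.
Set SMB = MC: 169.650 - 2.370q = 42.705 + 2.729q → q* = 24.8961.
Consumer price on the demand curve at q*: 161.080 − 3.579×24.8961 = 71.9769.

P = $71.977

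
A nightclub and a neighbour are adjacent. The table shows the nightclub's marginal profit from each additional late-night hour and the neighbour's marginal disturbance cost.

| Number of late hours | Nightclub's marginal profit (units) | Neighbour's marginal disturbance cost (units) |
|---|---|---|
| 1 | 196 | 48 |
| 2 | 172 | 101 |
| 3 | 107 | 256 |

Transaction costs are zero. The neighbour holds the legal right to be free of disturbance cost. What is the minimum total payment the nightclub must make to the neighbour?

Efficient level: marginal profit ≥ marginal disturbance cost through level 2, so k* = 2.
With the neighbour holding the right, the nightclub must at least compensate total damage at k*: 48 + 101 = 149.

149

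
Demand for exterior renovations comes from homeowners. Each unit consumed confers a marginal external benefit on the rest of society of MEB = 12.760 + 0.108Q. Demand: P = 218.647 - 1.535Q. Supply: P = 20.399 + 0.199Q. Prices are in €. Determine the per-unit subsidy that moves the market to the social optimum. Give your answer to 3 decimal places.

Social marginal benefit = demand + MEB = 231.407 - 1.427Q.
Set SMB = MC: 231.407 - 1.427Q = 20.399 + 0.199Q → Q* = 129.7712.
The Pigouvian subsidy equals MEB at Q*: 12.760 + 0.108×129.7712 = 26.7753.

subsidy = €26.775 per unit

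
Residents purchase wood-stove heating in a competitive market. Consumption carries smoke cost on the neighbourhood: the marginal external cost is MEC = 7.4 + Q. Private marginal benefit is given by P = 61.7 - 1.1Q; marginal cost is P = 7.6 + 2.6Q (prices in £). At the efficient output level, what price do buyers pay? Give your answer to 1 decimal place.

Social marginal benefit = demand − MEC = 54.3 - 2.1Q.
Set SMB = MC: 54.3 - 2.1Q = 7.6 + 2.6Q → Q* = 9.9362.
Consumer price on the demand curve at Q*: 61.7 − 1.1×9.9362 = 50.7702.

P = £50.8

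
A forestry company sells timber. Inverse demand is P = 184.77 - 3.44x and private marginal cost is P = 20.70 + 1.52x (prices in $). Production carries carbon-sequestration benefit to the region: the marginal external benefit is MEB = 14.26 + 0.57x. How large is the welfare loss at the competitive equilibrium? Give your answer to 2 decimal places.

Market equilibrium (private): 20.70 + 1.52x = 184.77 - 3.44x → x_m = 33.0786.
Social marginal cost = private MC − MEB = 6.44 + 0.95x.
Set SMC = demand: 6.44 + 0.95x = 184.77 - 3.44x → x* = 40.6219.
The loss is the area between SMC and demand from x* to x_m; with linear curves that's a triangle of height MEB(x_m).
DWL = ½ × 7.5433 × 33.1148 = 124.8974.

DWL = $124.90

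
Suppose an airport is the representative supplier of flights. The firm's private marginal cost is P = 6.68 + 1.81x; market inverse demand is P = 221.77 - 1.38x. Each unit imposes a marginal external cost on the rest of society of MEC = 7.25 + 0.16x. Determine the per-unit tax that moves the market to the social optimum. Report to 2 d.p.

tax = 17.18 per unit

Social marginal cost = private MC + MEC = 13.93 + 1.97x.
Set SMC = demand: 13.93 + 1.97x = 221.77 - 1.38x → x* = 62.0418.
The Pigouvian tax equals MEC at x*: 7.25 + 0.16×62.0418 = 17.1767.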